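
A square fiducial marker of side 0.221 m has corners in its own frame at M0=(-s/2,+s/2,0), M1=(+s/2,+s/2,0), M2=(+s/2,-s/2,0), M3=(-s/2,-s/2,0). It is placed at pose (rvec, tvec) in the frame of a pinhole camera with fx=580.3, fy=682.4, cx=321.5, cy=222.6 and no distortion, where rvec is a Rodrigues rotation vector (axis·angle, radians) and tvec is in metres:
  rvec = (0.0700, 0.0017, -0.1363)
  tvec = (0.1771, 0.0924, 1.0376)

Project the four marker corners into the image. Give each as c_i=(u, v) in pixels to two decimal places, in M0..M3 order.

c0=(367.34, 363.91) c1=(489.04, 344.51) c2=(474.62, 201.51) c3=(351.13, 221.40)

Intrinsics K: fx=580.3, fy=682.4, cx=321.5, cy=222.6
Marker side s = 0.221 m; corners in marker frame (Z=0):
  M0 = (-0.1105, +0.1105, 0)
  M1 = (+0.1105, +0.1105, 0)
  M2 = (+0.1105, -0.1105, 0)
  M3 = (-0.1105, -0.1105, 0)
rvec = (0.0700, 0.0017, -0.1363), |rvec| = θ = 0.15323 rad = 8.780°
Rodrigues: sinθ=0.15263, 1−cosθ=0.01172; R = I + sinθ·[k]× + (1−cosθ)·[k]×²:
    [+0.99073 +0.13583 -0.00307]
    [-0.13571 +0.98828 -0.06984]
    [-0.00645 +0.06961 +0.99755]
t = (0.1771, 0.0924, 1.0376) m
M0: Pc = R·M0+t = (+0.08263, +0.21660, +1.04601); u = 580.3·(+0.08263)/1.04601 + 321.5 = 367.3431, v = 682.4·(+0.21660)/1.04601 + 222.6 = 363.9077
M1: Pc = R·M1+t = (+0.30158, +0.18661, +1.04458); u = 580.3·(+0.30158)/1.04458 + 321.5 = 489.0406, v = 682.4·(+0.18661)/1.04458 + 222.6 = 344.5079
M2: Pc = R·M2+t = (+0.27157, -0.03180, +1.02919); u = 580.3·(+0.27157)/1.02919 + 321.5 = 474.6198, v = 682.4·(-0.03180)/1.02919 + 222.6 = 201.5145
M3: Pc = R·M3+t = (+0.05262, -0.00181, +1.03062); u = 580.3·(+0.05262)/1.03062 + 321.5 = 351.1257, v = 682.4·(-0.00181)/1.03062 + 222.6 = 221.4018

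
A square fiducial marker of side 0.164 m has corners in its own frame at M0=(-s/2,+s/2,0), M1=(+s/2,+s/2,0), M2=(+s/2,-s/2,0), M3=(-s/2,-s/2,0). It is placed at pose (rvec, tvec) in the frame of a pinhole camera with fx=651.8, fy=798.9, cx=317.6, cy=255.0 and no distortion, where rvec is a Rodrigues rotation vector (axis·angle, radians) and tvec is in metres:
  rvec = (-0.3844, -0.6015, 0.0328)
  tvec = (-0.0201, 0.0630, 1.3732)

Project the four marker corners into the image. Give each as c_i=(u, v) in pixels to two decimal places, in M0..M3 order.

c0=(276.84, 333.49) c1=(343.08, 341.72) c2=(336.07, 254.12) c3=(272.27, 240.47)

Intrinsics K: fx=651.8, fy=798.9, cx=317.6, cy=255.0
Marker side s = 0.164 m; corners in marker frame (Z=0):
  M0 = (-0.0820, +0.0820, 0)
  M1 = (+0.0820, +0.0820, 0)
  M2 = (+0.0820, -0.0820, 0)
  M3 = (-0.0820, -0.0820, 0)
rvec = (-0.3844, -0.6015, 0.0328), |rvec| = θ = 0.71459 rad = 40.943°
Rodrigues: sinθ=0.65531, 1−cosθ=0.24464; R = I + sinθ·[k]× + (1−cosθ)·[k]×²:
    [+0.82615 +0.08069 -0.55764]
    [+0.14085 +0.92869 +0.34306]
    [+0.54556 -0.36196 +0.75588]
t = (-0.0201, 0.0630, 1.3732) m
M0: Pc = R·M0+t = (-0.08123, +0.12760, +1.29878); u = 651.8·(-0.08123)/1.29878 + 317.6 = 276.8356, v = 798.9·(+0.12760)/1.29878 + 255.0 = 333.4905
M1: Pc = R·M1+t = (+0.05426, +0.15070, +1.38825); u = 651.8·(+0.05426)/1.38825 + 317.6 = 343.0762, v = 798.9·(+0.15070)/1.38825 + 255.0 = 341.7250
M2: Pc = R·M2+t = (+0.04103, -0.00160, +1.44762); u = 651.8·(+0.04103)/1.44762 + 317.6 = 336.0730, v = 798.9·(-0.00160)/1.44762 + 255.0 = 254.1153
M3: Pc = R·M3+t = (-0.09446, -0.02470, +1.35815); u = 651.8·(-0.09446)/1.35815 + 317.6 = 272.2662, v = 798.9·(-0.02470)/1.35815 + 255.0 = 240.4692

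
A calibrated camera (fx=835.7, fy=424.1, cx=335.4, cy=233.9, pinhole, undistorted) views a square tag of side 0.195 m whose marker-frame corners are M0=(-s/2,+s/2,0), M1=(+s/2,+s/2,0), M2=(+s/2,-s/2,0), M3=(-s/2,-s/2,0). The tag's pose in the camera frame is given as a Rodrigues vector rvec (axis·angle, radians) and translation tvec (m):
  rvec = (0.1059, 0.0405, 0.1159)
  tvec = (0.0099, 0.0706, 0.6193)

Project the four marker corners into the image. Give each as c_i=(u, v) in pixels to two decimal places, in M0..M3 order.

c0=(206.17, 338.02) c1=(462.96, 354.64) c2=(497.87, 223.92) c3=(231.88, 208.15)

Intrinsics K: fx=835.7, fy=424.1, cx=335.4, cy=233.9
Marker side s = 0.195 m; corners in marker frame (Z=0):
  M0 = (-0.0975, +0.0975, 0)
  M1 = (+0.0975, +0.0975, 0)
  M2 = (+0.0975, -0.0975, 0)
  M3 = (-0.0975, -0.0975, 0)
rvec = (0.1059, 0.0405, 0.1159), |rvec| = θ = 0.16214 rad = 9.290°
Rodrigues: sinθ=0.16143, 1−cosθ=0.01312; R = I + sinθ·[k]× + (1−cosθ)·[k]×²:
    [+0.99248 -0.11325 +0.04645]
    [+0.11753 +0.98770 -0.10309]
    [-0.03420 +0.10778 +0.99359]
t = (0.0099, 0.0706, 0.6193) m
M0: Pc = R·M0+t = (-0.09791, +0.15544, +0.63314); u = 835.7·(-0.09791)/0.63314 + 335.4 = 206.1677, v = 424.1·(+0.15544)/0.63314 + 233.9 = 338.0199
M1: Pc = R·M1+t = (+0.09562, +0.17836, +0.62647); u = 835.7·(+0.09562)/0.62647 + 335.4 = 462.9608, v = 424.1·(+0.17836)/0.62647 + 233.9 = 354.6435
M2: Pc = R·M2+t = (+0.11771, -0.01424, +0.60546); u = 835.7·(+0.11771)/0.60546 + 335.4 = 497.8713, v = 424.1·(-0.01424)/0.60546 + 233.9 = 223.9243
M3: Pc = R·M3+t = (-0.07582, -0.03716, +0.61213); u = 835.7·(-0.07582)/0.61213 + 335.4 = 231.8811, v = 424.1·(-0.03716)/0.61213 + 233.9 = 208.1541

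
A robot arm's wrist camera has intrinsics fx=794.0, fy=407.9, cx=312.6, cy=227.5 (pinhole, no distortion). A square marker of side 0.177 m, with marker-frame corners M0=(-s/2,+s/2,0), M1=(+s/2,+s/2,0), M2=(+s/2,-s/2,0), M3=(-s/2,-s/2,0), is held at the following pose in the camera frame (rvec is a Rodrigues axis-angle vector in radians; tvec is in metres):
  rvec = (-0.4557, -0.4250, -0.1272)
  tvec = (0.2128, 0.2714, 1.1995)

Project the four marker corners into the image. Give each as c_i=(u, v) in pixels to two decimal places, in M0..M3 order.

c0=(419.39, 355.15) c1=(518.53, 345.65) c2=(483.62, 288.49) c3=(388.15, 293.84)

Intrinsics K: fx=794.0, fy=407.9, cx=312.6, cy=227.5
Marker side s = 0.177 m; corners in marker frame (Z=0):
  M0 = (-0.0885, +0.0885, 0)
  M1 = (+0.0885, +0.0885, 0)
  M2 = (+0.0885, -0.0885, 0)
  M3 = (-0.0885, -0.0885, 0)
rvec = (-0.4557, -0.4250, -0.1272), |rvec| = θ = 0.63598 rad = 36.439°
Rodrigues: sinθ=0.59396, 1−cosθ=0.19551; R = I + sinθ·[k]× + (1−cosθ)·[k]×²:
    [+0.90487 +0.21241 -0.36891]
    [-0.02518 +0.89180 +0.45173]
    [+0.42494 -0.39946 +0.81231]
t = (0.2128, 0.2714, 1.1995) m
M0: Pc = R·M0+t = (+0.15152, +0.35255, +1.12654); u = 794.0·(+0.15152)/1.12654 + 312.6 = 419.3916, v = 407.9·(+0.35255)/1.12654 + 227.5 = 355.1531
M1: Pc = R·M1+t = (+0.31168, +0.34810, +1.20175); u = 794.0·(+0.31168)/1.20175 + 312.6 = 518.5268, v = 407.9·(+0.34810)/1.20175 + 227.5 = 345.6508
M2: Pc = R·M2+t = (+0.27408, +0.19025, +1.27246); u = 794.0·(+0.27408)/1.27246 + 312.6 = 483.6242, v = 407.9·(+0.19025)/1.27246 + 227.5 = 288.4856
M3: Pc = R·M3+t = (+0.11392, +0.19470, +1.19725); u = 794.0·(+0.11392)/1.19725 + 312.6 = 388.1508, v = 407.9·(+0.19470)/1.19725 + 227.5 = 293.8355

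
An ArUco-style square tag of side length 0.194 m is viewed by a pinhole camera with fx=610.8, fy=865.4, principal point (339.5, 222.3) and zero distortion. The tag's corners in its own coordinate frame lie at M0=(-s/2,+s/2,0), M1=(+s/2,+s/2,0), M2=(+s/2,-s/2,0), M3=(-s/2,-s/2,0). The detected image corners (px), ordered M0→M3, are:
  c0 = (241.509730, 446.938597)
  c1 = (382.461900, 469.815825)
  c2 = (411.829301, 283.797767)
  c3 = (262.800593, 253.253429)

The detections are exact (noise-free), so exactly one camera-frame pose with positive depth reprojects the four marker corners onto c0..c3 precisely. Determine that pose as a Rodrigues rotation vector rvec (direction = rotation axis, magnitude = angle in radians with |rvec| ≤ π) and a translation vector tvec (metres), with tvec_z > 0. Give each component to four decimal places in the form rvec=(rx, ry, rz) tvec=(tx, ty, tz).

rvec=(0.2681, -0.1116, 0.1668) tvec=(-0.0185, 0.1341, 0.8043)

Intrinsics K: fx=610.8, fy=865.4, cx=339.5, cy=222.3
Marker side s = 0.194 m; corners in marker frame (Z=0):
  M0 = (-0.0970, +0.0970, 0)
  M1 = (+0.0970, +0.0970, 0)
  M2 = (+0.0970, -0.0970, 0)
  M3 = (-0.0970, -0.0970, 0)
Detected image corners:
  c0 = (241.509730, 446.938597) px
  c1 = (382.461900, 469.815825) px
  c2 = (411.829301, 283.797767) px
  c3 = (262.800593, 253.253429) px
Planar DLT: solve 8×8 A·h = b for H (H[2,2]=1):
  H  [+799.89624 -28.38824 +325.41398]
  H  [+196.59314 +1093.05863 +366.57080]
  H  [+0.16375 +0.31574 +1.00000]
B = K⁻¹H; ‖b₁‖=1.243382, ‖b₂‖=1.243382; λ = 2/(‖b₁‖+‖b₂‖) = 0.804258, sign → tz>0 ⇒ λ=+0.804258
r₁ = λ·B[:,0] = (+0.98005,+0.14887,+0.13169); r₂ = λ·B[:,1] = (-0.17852,+0.95060,+0.25394)
r₃ = r₁×r₂ = (-0.08738,-0.27238,+0.95821); SVD([r₁ r₂ r₃]) → R = UVᵀ:
  R  [+0.98005 -0.17852 -0.08738]
  R  [+0.14887 +0.95060 -0.27238]
  R  [+0.13169 +0.25394 +0.95821]
t = (-0.01855, +0.13408, +0.80426) m
tr R = 2.888864; θ = arccos((tr R − 1)/2) = 0.334935 rad = 19.190°
axis k = ((R−Rᵀ)₃₂, (R−Rᵀ)₁₃, (R−Rᵀ)₂₁) / (2 sinθ) = (+0.800584, -0.333243, +0.498010)
rvec = θ·k = (+0.268143, -0.111615, +0.166801)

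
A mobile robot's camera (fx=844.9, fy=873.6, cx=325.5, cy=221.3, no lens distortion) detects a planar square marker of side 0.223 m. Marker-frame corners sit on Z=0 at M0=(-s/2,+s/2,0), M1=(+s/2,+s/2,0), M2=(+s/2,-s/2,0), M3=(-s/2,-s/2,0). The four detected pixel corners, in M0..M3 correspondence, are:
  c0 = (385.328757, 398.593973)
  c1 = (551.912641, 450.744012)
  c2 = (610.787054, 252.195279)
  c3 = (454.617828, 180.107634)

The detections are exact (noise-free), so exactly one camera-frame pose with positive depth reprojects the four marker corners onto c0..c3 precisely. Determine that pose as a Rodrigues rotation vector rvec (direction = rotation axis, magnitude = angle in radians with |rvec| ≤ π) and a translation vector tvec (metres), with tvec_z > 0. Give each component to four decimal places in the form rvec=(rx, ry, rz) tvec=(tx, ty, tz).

Intrinsics K: fx=844.9, fy=873.6, cx=325.5, cy=221.3
Marker side s = 0.223 m; corners in marker frame (Z=0):
  M0 = (-0.1115, +0.1115, 0)
  M1 = (+0.1115, +0.1115, 0)
  M2 = (+0.1115, -0.1115, 0)
  M3 = (-0.1115, -0.1115, 0)
Detected image corners:
  c0 = (385.328757, 398.593973) px
  c1 = (551.912641, 450.744012) px
  c2 = (610.787054, 252.195279) px
  c3 = (454.617828, 180.107634) px
Planar DLT: solve 8×8 A·h = b for H (H[2,2]=1):
  H  [+953.94334 -339.50119 +505.18525]
  H  [+426.64256 +898.62586 +320.76657]
  H  [+0.46051 -0.10654 +1.00000]
B = K⁻¹H; ‖b₁‖=1.120659, ‖b₂‖=1.120659; λ = 2/(‖b₁‖+‖b₂‖) = 0.892332, sign → tz>0 ⇒ λ=+0.892332
r₁ = λ·B[:,0] = (+0.84919,+0.33170,+0.41093); r₂ = λ·B[:,1] = (-0.32194,+0.94198,-0.09506)
r₃ = r₁×r₂ = (-0.41862,-0.05156,+0.90670); SVD([r₁ r₂ r₃]) → R = UVᵀ:
  R  [+0.84919 -0.32194 -0.41862]
  R  [+0.33170 +0.94198 -0.05156]
  R  [+0.41093 -0.09506 +0.90670]
t = (+0.18977, +0.10160, +0.89233) m
tr R = 2.697861; θ = arccos((tr R − 1)/2) = 0.556838 rad = 31.904°
axis k = ((R−Rᵀ)₃₂, (R−Rᵀ)₁₃, (R−Rᵀ)₂₁) / (2 sinθ) = (-0.041154, -0.784802, +0.618379)
rvec = θ·k = (-0.022916, -0.437007, +0.344337)

rvec=(-0.0229, -0.4370, 0.3443) tvec=(0.1898, 0.1016, 0.8923)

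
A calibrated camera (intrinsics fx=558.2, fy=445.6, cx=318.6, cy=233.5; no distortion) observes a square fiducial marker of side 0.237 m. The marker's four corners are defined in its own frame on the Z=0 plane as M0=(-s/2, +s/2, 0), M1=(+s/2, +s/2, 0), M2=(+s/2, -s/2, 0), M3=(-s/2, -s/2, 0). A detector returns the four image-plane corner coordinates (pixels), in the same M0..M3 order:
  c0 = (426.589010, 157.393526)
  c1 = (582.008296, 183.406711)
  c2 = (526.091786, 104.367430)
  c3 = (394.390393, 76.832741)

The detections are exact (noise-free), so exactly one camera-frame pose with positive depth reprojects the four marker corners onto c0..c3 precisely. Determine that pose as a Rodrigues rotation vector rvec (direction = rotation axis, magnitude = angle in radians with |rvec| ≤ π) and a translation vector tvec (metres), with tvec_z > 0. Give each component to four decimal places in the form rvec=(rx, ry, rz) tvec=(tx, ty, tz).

rvec=(-0.7137, -0.3254, 0.0324) tvec=(0.2373, -0.1919, 0.8049)

Intrinsics K: fx=558.2, fy=445.6, cx=318.6, cy=233.5
Marker side s = 0.237 m; corners in marker frame (Z=0):
  M0 = (-0.1185, +0.1185, 0)
  M1 = (+0.1185, +0.1185, 0)
  M2 = (+0.1185, -0.1185, 0)
  M3 = (-0.1185, -0.1185, 0)
Detected image corners:
  c0 = (426.589010, 157.393526) px
  c1 = (582.008296, 183.406711) px
  c2 = (526.091786, 104.367430) px
  c3 = (394.390393, 76.832741) px
Planar DLT: solve 8×8 A·h = b for H (H[2,2]=1):
  H  [+769.96345 -200.07743 +483.15005]
  H  [+159.00548 +231.57052 +127.25154]
  H  [+0.35042 -0.80464 +1.00000]
B = K⁻¹H; ‖b₁‖=1.242455, ‖b₂‖=1.242455; λ = 2/(‖b₁‖+‖b₂‖) = 0.804858, sign → tz>0 ⇒ λ=+0.804858
r₁ = λ·B[:,0] = (+0.94922,+0.13941,+0.28203); r₂ = λ·B[:,1] = (+0.08115,+0.75763,-0.64762)
r₃ = r₁×r₂ = (-0.30396,+0.63762,+0.70785); SVD([r₁ r₂ r₃]) → R = UVᵀ:
  R  [+0.94922 +0.08115 -0.30396]
  R  [+0.13941 +0.75763 +0.63762]
  R  [+0.28203 -0.64762 +0.70785]
t = (+0.23726, -0.19191, +0.80486) m
tr R = 2.414699; θ = arccos((tr R − 1)/2) = 0.785055 rad = 44.980°
axis k = ((R−Rᵀ)₃₂, (R−Rᵀ)₁₃, (R−Rᵀ)₂₁) / (2 sinθ) = (-0.909113, -0.414506, +0.041212)
rvec = θ·k = (-0.713704, -0.325410, +0.032354)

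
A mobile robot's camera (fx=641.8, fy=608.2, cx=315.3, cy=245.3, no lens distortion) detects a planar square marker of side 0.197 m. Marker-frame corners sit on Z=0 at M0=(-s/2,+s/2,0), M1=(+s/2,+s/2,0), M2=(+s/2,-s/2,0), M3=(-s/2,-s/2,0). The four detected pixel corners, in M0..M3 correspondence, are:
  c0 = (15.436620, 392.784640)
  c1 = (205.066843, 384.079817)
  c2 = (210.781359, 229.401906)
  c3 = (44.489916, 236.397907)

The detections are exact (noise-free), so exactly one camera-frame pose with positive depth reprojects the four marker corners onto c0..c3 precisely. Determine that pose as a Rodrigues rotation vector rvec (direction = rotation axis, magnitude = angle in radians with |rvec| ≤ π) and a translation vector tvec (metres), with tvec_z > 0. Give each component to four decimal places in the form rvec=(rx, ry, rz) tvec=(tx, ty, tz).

rvec=(-0.4955, -0.0045, -0.0479) tvec=(-0.2183, 0.0710, 0.7162)

Intrinsics K: fx=641.8, fy=608.2, cx=315.3, cy=245.3
Marker side s = 0.197 m; corners in marker frame (Z=0):
  M0 = (-0.0985, +0.0985, 0)
  M1 = (+0.0985, +0.0985, 0)
  M2 = (+0.0985, -0.0985, 0)
  M3 = (-0.0985, -0.0985, 0)
Detected image corners:
  c0 = (15.436620, 392.784640) px
  c1 = (205.066843, 384.079817) px
  c2 = (210.781359, 229.401906) px
  c3 = (44.489916, 236.397907) px
Planar DLT: solve 8×8 A·h = b for H (H[2,2]=1):
  H  [+902.13295 -167.03676 +119.70705]
  H  [-32.64486 +583.35612 +305.57478]
  H  [+0.02228 -0.66354 +1.00000]
B = K⁻¹H; ‖b₁‖=1.396269, ‖b₂‖=1.396269; λ = 2/(‖b₁‖+‖b₂‖) = 0.716195, sign → tz>0 ⇒ λ=+0.716195
r₁ = λ·B[:,0] = (+0.99887,-0.04488,+0.01596); r₂ = λ·B[:,1] = (+0.04707,+0.87861,-0.47522)
r₃ = r₁×r₂ = (+0.00731,+0.47543,+0.87972); SVD([r₁ r₂ r₃]) → R = UVᵀ:
  R  [+0.99887 +0.04707 +0.00731]
  R  [-0.04488 +0.87861 +0.47543]
  R  [+0.01596 -0.47522 +0.87972]
t = (-0.21827, +0.07098, +0.71619) m
tr R = 2.757193; θ = arccos((tr R − 1)/2) = 0.497881 rad = 28.526°
axis k = ((R−Rᵀ)₃₂, (R−Rᵀ)₁₃, (R−Rᵀ)₂₁) / (2 sinθ) = (-0.995315, -0.009056, -0.096262)
rvec = θ·k = (-0.495549, -0.004509, -0.047927)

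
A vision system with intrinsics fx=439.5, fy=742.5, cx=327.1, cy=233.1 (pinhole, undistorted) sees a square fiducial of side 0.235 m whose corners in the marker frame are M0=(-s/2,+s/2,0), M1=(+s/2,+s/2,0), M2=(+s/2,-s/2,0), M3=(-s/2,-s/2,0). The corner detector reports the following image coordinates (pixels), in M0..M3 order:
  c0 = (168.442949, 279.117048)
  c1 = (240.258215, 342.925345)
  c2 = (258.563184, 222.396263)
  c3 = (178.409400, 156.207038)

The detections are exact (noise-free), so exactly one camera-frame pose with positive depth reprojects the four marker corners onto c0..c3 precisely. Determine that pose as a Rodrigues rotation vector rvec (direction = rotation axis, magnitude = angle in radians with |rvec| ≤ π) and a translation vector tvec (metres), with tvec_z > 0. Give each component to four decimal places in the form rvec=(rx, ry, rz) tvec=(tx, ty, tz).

rvec=(0.4887, 0.2863, 0.3860) tvec=(-0.3053, 0.0304, 1.1494)

Intrinsics K: fx=439.5, fy=742.5, cx=327.1, cy=233.1
Marker side s = 0.235 m; corners in marker frame (Z=0):
  M0 = (-0.1175, +0.1175, 0)
  M1 = (+0.1175, +0.1175, 0)
  M2 = (+0.1175, -0.1175, 0)
  M3 = (-0.1175, -0.1175, 0)
Detected image corners:
  c0 = (168.442949, 279.117048) px
  c1 = (240.258215, 342.925345) px
  c2 = (258.563184, 222.396263) px
  c3 = (178.409400, 156.207038) px
Planar DLT: solve 8×8 A·h = b for H (H[2,2]=1):
  H  [+290.47438 +32.94707 +210.37937]
  H  [+238.52533 +627.83238 +252.72268]
  H  [-0.15112 +0.43886 +1.00000]
B = K⁻¹H; ‖b₁‖=0.870000, ‖b₂‖=0.870000; λ = 2/(‖b₁‖+‖b₂‖) = 1.149425, sign → tz>0 ⇒ λ=+1.149425
r₁ = λ·B[:,0] = (+0.88895,+0.42378,-0.17370); r₂ = λ·B[:,1] = (-0.28927,+0.81355,+0.50444)
r₃ = r₁×r₂ = (+0.35508,-0.39818,+0.84579); SVD([r₁ r₂ r₃]) → R = UVᵀ:
  R  [+0.88895 -0.28927 +0.35508]
  R  [+0.42378 +0.81355 -0.39818]
  R  [-0.17370 +0.50444 +0.84579]
t = (-0.30526, +0.03038, +1.14942) m
tr R = 2.548298; θ = arccos((tr R − 1)/2) = 0.685427 rad = 39.272°
axis k = ((R−Rᵀ)₃₂, (R−Rᵀ)₁₃, (R−Rᵀ)₂₁) / (2 sinθ) = (+0.712968, +0.417678, +0.563225)
rvec = θ·k = (+0.488687, +0.286288, +0.386049)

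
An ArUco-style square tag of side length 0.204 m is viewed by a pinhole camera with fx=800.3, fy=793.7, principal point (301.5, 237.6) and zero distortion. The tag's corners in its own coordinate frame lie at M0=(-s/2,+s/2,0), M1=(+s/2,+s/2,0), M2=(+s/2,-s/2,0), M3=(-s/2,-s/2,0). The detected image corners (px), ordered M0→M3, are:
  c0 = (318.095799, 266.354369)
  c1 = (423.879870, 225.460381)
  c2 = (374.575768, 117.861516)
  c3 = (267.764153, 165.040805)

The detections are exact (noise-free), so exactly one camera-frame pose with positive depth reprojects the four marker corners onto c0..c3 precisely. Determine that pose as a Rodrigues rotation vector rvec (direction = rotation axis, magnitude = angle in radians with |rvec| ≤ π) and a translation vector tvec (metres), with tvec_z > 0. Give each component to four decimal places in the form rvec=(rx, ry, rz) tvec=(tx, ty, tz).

Intrinsics K: fx=800.3, fy=793.7, cx=301.5, cy=237.6
Marker side s = 0.204 m; corners in marker frame (Z=0):
  M0 = (-0.1020, +0.1020, 0)
  M1 = (+0.1020, +0.1020, 0)
  M2 = (+0.1020, -0.1020, 0)
  M3 = (-0.1020, -0.1020, 0)
Detected image corners:
  c0 = (318.095799, 266.354369) px
  c1 = (423.879870, 225.460381) px
  c2 = (374.575768, 117.861516) px
  c3 = (267.764153, 165.040805) px
Planar DLT: solve 8×8 A·h = b for H (H[2,2]=1):
  H  [+441.56310 +297.90567 +345.22791]
  H  [-260.09401 +541.69930 +195.02067]
  H  [-0.22962 +0.15500 +1.00000]
B = K⁻¹H; ‖b₁‖=0.726050, ‖b₂‖=0.726050; λ = 2/(‖b₁‖+‖b₂‖) = 1.377316, sign → tz>0 ⇒ λ=+1.377316
r₁ = λ·B[:,0] = (+0.87907,-0.35667,-0.31625); r₂ = λ·B[:,1] = (+0.43227,+0.87611,+0.21348)
r₃ = r₁×r₂ = (+0.20093,-0.32437,+0.92434); SVD([r₁ r₂ r₃]) → R = UVᵀ:
  R  [+0.87907 +0.43227 +0.20093]
  R  [-0.35667 +0.87611 -0.32437]
  R  [-0.31625 +0.21348 +0.92434]
t = (+0.07526, -0.07389, +1.37732) m
tr R = 2.679526; θ = arccos((tr R − 1)/2) = 0.573950 rad = 32.885°
axis k = ((R−Rᵀ)₃₂, (R−Rᵀ)₁₃, (R−Rᵀ)₂₁) / (2 sinθ) = (+0.495303, +0.476268, -0.726529)
rvec = θ·k = (+0.284279, +0.273354, -0.416991)

rvec=(0.2843, 0.2734, -0.4170) tvec=(0.0753, -0.0739, 1.3773)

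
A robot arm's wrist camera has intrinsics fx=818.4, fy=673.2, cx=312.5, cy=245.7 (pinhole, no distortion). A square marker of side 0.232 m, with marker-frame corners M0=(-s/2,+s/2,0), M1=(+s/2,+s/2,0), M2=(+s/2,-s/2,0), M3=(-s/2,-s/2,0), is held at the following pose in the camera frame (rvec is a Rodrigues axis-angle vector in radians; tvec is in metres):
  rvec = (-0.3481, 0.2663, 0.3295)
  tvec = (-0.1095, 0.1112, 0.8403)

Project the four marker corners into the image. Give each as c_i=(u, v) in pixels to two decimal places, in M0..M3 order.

Intrinsics K: fx=818.4, fy=673.2, cx=312.5, cy=245.7
Marker side s = 0.232 m; corners in marker frame (Z=0):
  M0 = (-0.1160, +0.1160, 0)
  M1 = (+0.1160, +0.1160, 0)
  M2 = (+0.1160, -0.1160, 0)
  M3 = (-0.1160, -0.1160, 0)
rvec = (-0.3481, 0.2663, 0.3295), |rvec| = θ = 0.54832 rad = 31.417°
Rodrigues: sinθ=0.52126, 1−cosθ=0.14660; R = I + sinθ·[k]× + (1−cosθ)·[k]×²:
    [+0.91248 -0.35844 +0.19723]
    [+0.26804 +0.88798 +0.37370]
    [-0.30908 -0.28813 +0.90634]
t = (-0.1095, 0.1112, 0.8403) m
M0: Pc = R·M0+t = (-0.25693, +0.18311, +0.84273); u = 818.4·(-0.25693)/0.84273 + 312.5 = 62.9911, v = 673.2·(+0.18311)/0.84273 + 245.7 = 391.9768
M1: Pc = R·M1+t = (-0.04523, +0.24530, +0.77102); u = 818.4·(-0.04523)/0.77102 + 312.5 = 264.4903, v = 673.2·(+0.24530)/0.77102 + 245.7 = 459.8755
M2: Pc = R·M2+t = (+0.03793, +0.03929, +0.83787); u = 818.4·(+0.03793)/0.83787 + 312.5 = 349.5452, v = 673.2·(+0.03929)/0.83787 + 245.7 = 277.2655
M3: Pc = R·M3+t = (-0.17377, -0.02290, +0.90958); u = 818.4·(-0.17377)/0.90958 + 312.5 = 156.1492, v = 673.2·(-0.02290)/0.90958 + 245.7 = 228.7530

c0=(62.99, 391.98) c1=(264.49, 459.88) c2=(349.55, 277.27) c3=(156.15, 228.75)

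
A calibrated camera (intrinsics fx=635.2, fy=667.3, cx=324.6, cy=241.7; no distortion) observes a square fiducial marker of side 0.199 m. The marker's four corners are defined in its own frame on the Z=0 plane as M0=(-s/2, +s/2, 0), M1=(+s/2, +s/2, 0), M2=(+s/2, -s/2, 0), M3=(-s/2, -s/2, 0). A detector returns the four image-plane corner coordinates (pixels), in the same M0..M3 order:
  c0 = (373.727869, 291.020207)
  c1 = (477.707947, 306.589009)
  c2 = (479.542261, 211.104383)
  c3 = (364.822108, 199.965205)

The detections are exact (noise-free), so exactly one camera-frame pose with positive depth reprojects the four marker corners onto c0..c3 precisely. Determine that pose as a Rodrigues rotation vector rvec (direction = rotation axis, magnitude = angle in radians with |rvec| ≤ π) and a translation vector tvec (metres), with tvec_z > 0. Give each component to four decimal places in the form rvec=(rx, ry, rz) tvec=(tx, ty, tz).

Intrinsics K: fx=635.2, fy=667.3, cx=324.6, cy=241.7
Marker side s = 0.199 m; corners in marker frame (Z=0):
  M0 = (-0.0995, +0.0995, 0)
  M1 = (+0.0995, +0.0995, 0)
  M2 = (+0.0995, -0.0995, 0)
  M3 = (-0.0995, -0.0995, 0)
Detected image corners:
  c0 = (373.727869, 291.020207) px
  c1 = (477.707947, 306.589009) px
  c2 = (479.542261, 211.104383) px
  c3 = (364.822108, 199.965205) px
Planar DLT: solve 8×8 A·h = b for H (H[2,2]=1):
  H  [+416.39921 +232.10414 +422.34804]
  H  [-10.70106 +595.34168 +254.30005]
  H  [-0.31076 +0.50360 +1.00000]
B = K⁻¹H; ‖b₁‖=0.876953, ‖b₂‖=0.876953; λ = 2/(‖b₁‖+‖b₂‖) = 1.140312, sign → tz>0 ⇒ λ=+1.140312
r₁ = λ·B[:,0] = (+0.92861,+0.11007,-0.35436); r₂ = λ·B[:,1] = (+0.12321,+0.80934,+0.57426)
r₃ = r₁×r₂ = (+0.35001,-0.57693,+0.73800); SVD([r₁ r₂ r₃]) → R = UVᵀ:
  R  [+0.92861 +0.12321 +0.35001]
  R  [+0.11007 +0.80934 -0.57693]
  R  [-0.35436 +0.57426 +0.73800]
t = (+0.17548, +0.02153, +1.14031) m
tr R = 2.475955; θ = arccos((tr R − 1)/2) = 0.740728 rad = 42.441°
axis k = ((R−Rᵀ)₃₂, (R−Rᵀ)₁₃, (R−Rᵀ)₂₁) / (2 sinθ) = (+0.852956, +0.521892, -0.009741)
rvec = θ·k = (+0.631808, +0.386580, -0.007216)

rvec=(0.6318, 0.3866, -0.0072) tvec=(0.1755, 0.0215, 1.1403)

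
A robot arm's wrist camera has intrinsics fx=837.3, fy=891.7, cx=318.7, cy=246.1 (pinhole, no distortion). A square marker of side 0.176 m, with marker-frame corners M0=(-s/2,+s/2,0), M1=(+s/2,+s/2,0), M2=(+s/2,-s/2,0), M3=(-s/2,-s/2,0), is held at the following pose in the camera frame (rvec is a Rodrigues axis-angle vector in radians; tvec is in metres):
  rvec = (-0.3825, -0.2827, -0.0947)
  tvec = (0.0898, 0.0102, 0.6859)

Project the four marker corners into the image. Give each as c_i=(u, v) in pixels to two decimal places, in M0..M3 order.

c0=(343.07, 380.51) c1=(548.46, 361.67) c2=(500.56, 156.70) c3=(310.18, 158.74)

Intrinsics K: fx=837.3, fy=891.7, cx=318.7, cy=246.1
Marker side s = 0.176 m; corners in marker frame (Z=0):
  M0 = (-0.0880, +0.0880, 0)
  M1 = (+0.0880, +0.0880, 0)
  M2 = (+0.0880, -0.0880, 0)
  M3 = (-0.0880, -0.0880, 0)
rvec = (-0.3825, -0.2827, -0.0947), |rvec| = θ = 0.48497 rad = 27.787°
Rodrigues: sinθ=0.46618, 1−cosθ=0.11531; R = I + sinθ·[k]× + (1−cosθ)·[k]×²:
    [+0.95642 +0.14405 -0.25399]
    [-0.03802 +0.92387 +0.38081]
    [+0.28951 -0.35456 +0.88909]
t = (0.0898, 0.0102, 0.6859) m
M0: Pc = R·M0+t = (+0.01831, +0.09485, +0.62922); u = 837.3·(+0.01831)/0.62922 + 318.7 = 343.0663, v = 891.7·(+0.09485)/0.62922 + 246.1 = 380.5109
M1: Pc = R·M1+t = (+0.18664, +0.08816, +0.68018); u = 837.3·(+0.18664)/0.68018 + 318.7 = 548.4562, v = 891.7·(+0.08816)/0.68018 + 246.1 = 361.6703
M2: Pc = R·M2+t = (+0.16129, -0.07445, +0.74258); u = 837.3·(+0.16129)/0.74258 + 318.7 = 500.5628, v = 891.7·(-0.07445)/0.74258 + 246.1 = 156.7037
M3: Pc = R·M3+t = (-0.00704, -0.06776, +0.69162); u = 837.3·(-0.00704)/0.69162 + 318.7 = 310.1759, v = 891.7·(-0.06776)/0.69162 + 246.1 = 158.7441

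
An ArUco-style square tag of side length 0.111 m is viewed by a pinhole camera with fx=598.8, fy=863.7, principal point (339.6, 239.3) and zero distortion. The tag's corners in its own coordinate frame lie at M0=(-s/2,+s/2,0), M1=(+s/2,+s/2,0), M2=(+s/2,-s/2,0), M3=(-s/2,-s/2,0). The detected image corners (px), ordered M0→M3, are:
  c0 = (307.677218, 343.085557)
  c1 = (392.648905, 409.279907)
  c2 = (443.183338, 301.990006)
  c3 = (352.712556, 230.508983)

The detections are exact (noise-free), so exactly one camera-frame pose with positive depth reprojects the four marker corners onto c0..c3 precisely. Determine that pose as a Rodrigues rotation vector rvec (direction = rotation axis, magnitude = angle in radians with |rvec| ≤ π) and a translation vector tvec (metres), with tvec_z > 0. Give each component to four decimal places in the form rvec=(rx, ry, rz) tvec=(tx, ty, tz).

Intrinsics K: fx=598.8, fy=863.7, cx=339.6, cy=239.3
Marker side s = 0.111 m; corners in marker frame (Z=0):
  M0 = (-0.0555, +0.0555, 0)
  M1 = (+0.0555, +0.0555, 0)
  M2 = (+0.0555, -0.0555, 0)
  M3 = (-0.0555, -0.0555, 0)
Detected image corners:
  c0 = (307.677218, 343.085557) px
  c1 = (392.648905, 409.279907) px
  c2 = (443.183338, 301.990006) px
  c3 = (352.712556, 230.508983) px
Planar DLT: solve 8×8 A·h = b for H (H[2,2]=1):
  H  [+811.66297 -207.23022 +373.40823]
  H  [+638.43629 +1182.10690 +323.15102]
  H  [+0.05936 +0.59709 +1.00000]
B = K⁻¹H; ‖b₁‖=1.507676, ‖b₂‖=1.507676; λ = 2/(‖b₁‖+‖b₂‖) = 0.663272, sign → tz>0 ⇒ λ=+0.663272
r₁ = λ·B[:,0] = (+0.87673,+0.47937,+0.03937); r₂ = λ·B[:,1] = (-0.45415,+0.79806,+0.39604)
r₃ = r₁×r₂ = (+0.15843,-0.36509,+0.91739); SVD([r₁ r₂ r₃]) → R = UVᵀ:
  R  [+0.87673 -0.45415 +0.15843]
  R  [+0.47937 +0.79806 -0.36509]
  R  [+0.03937 +0.39604 +0.91739]
t = (+0.03745, +0.06439, +0.66327) m
tr R = 2.592182; θ = arccos((tr R − 1)/2) = 0.649989 rad = 37.242°
axis k = ((R−Rᵀ)₃₂, (R−Rᵀ)₁₃, (R−Rᵀ)₂₁) / (2 sinθ) = (+0.628848, +0.098369, +0.771280)
rvec = θ·k = (+0.408744, +0.063939, +0.501323)

rvec=(0.4087, 0.0639, 0.5013) tvec=(0.0374, 0.0644, 0.6633)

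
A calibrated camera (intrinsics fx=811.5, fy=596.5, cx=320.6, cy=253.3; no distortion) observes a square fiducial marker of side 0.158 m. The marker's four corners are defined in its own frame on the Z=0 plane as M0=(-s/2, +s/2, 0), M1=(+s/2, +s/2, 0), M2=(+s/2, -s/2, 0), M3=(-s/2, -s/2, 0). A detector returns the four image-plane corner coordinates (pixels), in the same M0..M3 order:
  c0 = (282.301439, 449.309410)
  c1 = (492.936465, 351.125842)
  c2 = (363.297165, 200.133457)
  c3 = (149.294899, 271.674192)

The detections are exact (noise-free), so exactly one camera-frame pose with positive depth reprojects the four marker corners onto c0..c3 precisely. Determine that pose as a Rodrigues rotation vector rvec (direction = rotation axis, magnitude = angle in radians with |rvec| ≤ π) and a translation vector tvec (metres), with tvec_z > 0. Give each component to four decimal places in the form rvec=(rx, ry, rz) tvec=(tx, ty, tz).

Intrinsics K: fx=811.5, fy=596.5, cx=320.6, cy=253.3
Marker side s = 0.158 m; corners in marker frame (Z=0):
  M0 = (-0.0790, +0.0790, 0)
  M1 = (+0.0790, +0.0790, 0)
  M2 = (+0.0790, -0.0790, 0)
  M3 = (-0.0790, -0.0790, 0)
Detected image corners:
  c0 = (282.301439, 449.309410) px
  c1 = (492.936465, 351.125842) px
  c2 = (363.297165, 200.133457) px
  c3 = (149.294899, 271.674192) px
Planar DLT: solve 8×8 A·h = b for H (H[2,2]=1):
  H  [+1607.19275 +700.07746 +326.70912]
  H  [-274.52567 +905.70423 +312.69325]
  H  [+0.81707 -0.40500 +1.00000]
B = K⁻¹H; ‖b₁‖=2.016730, ‖b₂‖=2.016730; λ = 2/(‖b₁‖+‖b₂‖) = 0.495852, sign → tz>0 ⇒ λ=+0.495852
r₁ = λ·B[:,0] = (+0.82198,-0.40025,+0.40515); r₂ = λ·B[:,1] = (+0.50711,+0.83816,-0.20082)
r₃ = r₁×r₂ = (-0.25920,+0.37052,+0.89192); SVD([r₁ r₂ r₃]) → R = UVᵀ:
  R  [+0.82198 +0.50711 -0.25920]
  R  [-0.40025 +0.83816 +0.37052]
  R  [+0.40515 -0.20082 +0.89192]
t = (+0.00373, +0.04937, +0.49585) m
tr R = 2.552067; θ = arccos((tr R − 1)/2) = 0.682444 rad = 39.101°
axis k = ((R−Rᵀ)₃₂, (R−Rᵀ)₁₃, (R−Rᵀ)₂₁) / (2 sinθ) = (-0.452950, -0.526683, -0.719334)
rvec = θ·k = (-0.309113, -0.359432, -0.490905)

rvec=(-0.3091, -0.3594, -0.4909) tvec=(0.0037, 0.0494, 0.4959)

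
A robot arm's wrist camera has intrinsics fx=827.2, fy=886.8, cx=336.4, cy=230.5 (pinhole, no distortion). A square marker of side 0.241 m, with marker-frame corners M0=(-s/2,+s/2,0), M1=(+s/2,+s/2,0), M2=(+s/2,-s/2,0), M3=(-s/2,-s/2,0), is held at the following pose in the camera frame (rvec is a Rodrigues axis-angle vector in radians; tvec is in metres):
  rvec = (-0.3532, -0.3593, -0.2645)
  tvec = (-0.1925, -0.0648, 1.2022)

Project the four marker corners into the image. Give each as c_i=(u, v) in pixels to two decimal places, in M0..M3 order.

c0=(141.81, 283.52) c1=(305.02, 246.24) c2=(258.22, 94.64) c3=(100.88, 117.91)

Intrinsics K: fx=827.2, fy=886.8, cx=336.4, cy=230.5
Marker side s = 0.241 m; corners in marker frame (Z=0):
  M0 = (-0.1205, +0.1205, 0)
  M1 = (+0.1205, +0.1205, 0)
  M2 = (+0.1205, -0.1205, 0)
  M3 = (-0.1205, -0.1205, 0)
rvec = (-0.3532, -0.3593, -0.2645), |rvec| = θ = 0.56904 rad = 32.604°
Rodrigues: sinθ=0.53882, 1−cosθ=0.15758; R = I + sinθ·[k]× + (1−cosθ)·[k]×²:
    [+0.90313 +0.31221 -0.29476]
    [-0.18870 +0.90524 +0.38069]
    [+0.38568 -0.28820 +0.87646]
t = (-0.1925, -0.0648, 1.2022) m
M0: Pc = R·M0+t = (-0.26371, +0.06702, +1.12100); u = 827.2·(-0.26371)/1.12100 + 336.4 = 141.8081, v = 886.8·(+0.06702)/1.12100 + 230.5 = 283.5181
M1: Pc = R·M1+t = (-0.04605, +0.02154, +1.21395); u = 827.2·(-0.04605)/1.21395 + 336.4 = 305.0200, v = 886.8·(+0.02154)/1.21395 + 230.5 = 246.2381
M2: Pc = R·M2+t = (-0.12129, -0.19662, +1.28340); u = 827.2·(-0.12129)/1.28340 + 336.4 = 258.2211, v = 886.8·(-0.19662)/1.28340 + 230.5 = 94.6405
M3: Pc = R·M3+t = (-0.33895, -0.15114, +1.19045); u = 827.2·(-0.33895)/1.19045 + 336.4 = 100.8775, v = 886.8·(-0.15114)/1.19045 + 230.5 = 117.9088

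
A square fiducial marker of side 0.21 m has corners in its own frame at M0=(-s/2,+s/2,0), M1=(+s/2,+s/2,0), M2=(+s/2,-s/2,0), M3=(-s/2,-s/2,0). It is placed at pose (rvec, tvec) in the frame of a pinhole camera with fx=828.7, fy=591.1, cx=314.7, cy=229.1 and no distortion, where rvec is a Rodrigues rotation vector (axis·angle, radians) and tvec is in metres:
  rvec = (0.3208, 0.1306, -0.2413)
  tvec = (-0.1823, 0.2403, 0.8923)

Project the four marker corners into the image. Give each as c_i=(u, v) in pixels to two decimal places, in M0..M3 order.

Intrinsics K: fx=828.7, fy=591.1, cx=314.7, cy=229.1
Marker side s = 0.21 m; corners in marker frame (Z=0):
  M0 = (-0.1050, +0.1050, 0)
  M1 = (+0.1050, +0.1050, 0)
  M2 = (+0.1050, -0.1050, 0)
  M3 = (-0.1050, -0.1050, 0)
rvec = (0.3208, 0.1306, -0.2413), |rvec| = θ = 0.42213 rad = 24.186°
Rodrigues: sinθ=0.40971, 1−cosθ=0.08778; R = I + sinθ·[k]× + (1−cosθ)·[k]×²:
    [+0.96291 +0.25484 +0.08862]
    [-0.21356 +0.92062 -0.32688]
    [-0.16489 +0.29583 +0.94090]
t = (-0.1823, 0.2403, 0.8923) m
M0: Pc = R·M0+t = (-0.25665, +0.35939, +0.94068); u = 828.7·(-0.25665)/0.94068 + 314.7 = 88.6026, v = 591.1·(+0.35939)/0.94068 + 229.1 = 454.9320
M1: Pc = R·M1+t = (-0.05444, +0.31454, +0.90605); u = 828.7·(-0.05444)/0.90605 + 314.7 = 264.9110, v = 591.1·(+0.31454)/0.90605 + 229.1 = 434.3046
M2: Pc = R·M2+t = (-0.10795, +0.12121, +0.84392); u = 828.7·(-0.10795)/0.84392 + 314.7 = 208.6957, v = 591.1·(+0.12121)/0.84392 + 229.1 = 313.9986
M3: Pc = R·M3+t = (-0.31016, +0.16606, +0.87855); u = 828.7·(-0.31016)/0.87855 + 314.7 = 22.1355, v = 591.1·(+0.16606)/0.87855 + 229.1 = 340.8262

c0=(88.60, 454.93) c1=(264.91, 434.30) c2=(208.70, 314.00) c3=(22.14, 340.83)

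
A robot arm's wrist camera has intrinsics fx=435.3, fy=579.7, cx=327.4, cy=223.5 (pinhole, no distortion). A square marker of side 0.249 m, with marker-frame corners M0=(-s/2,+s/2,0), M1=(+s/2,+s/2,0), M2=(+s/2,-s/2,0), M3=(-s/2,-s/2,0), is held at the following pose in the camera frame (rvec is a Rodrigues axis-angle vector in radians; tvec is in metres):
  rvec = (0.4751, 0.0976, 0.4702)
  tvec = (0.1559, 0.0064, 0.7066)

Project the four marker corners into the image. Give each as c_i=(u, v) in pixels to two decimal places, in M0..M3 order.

Intrinsics K: fx=435.3, fy=579.7, cx=327.4, cy=223.5
Marker side s = 0.249 m; corners in marker frame (Z=0):
  M0 = (-0.1245, +0.1245, 0)
  M1 = (+0.1245, +0.1245, 0)
  M2 = (+0.1245, -0.1245, 0)
  M3 = (-0.1245, -0.1245, 0)
rvec = (0.4751, 0.0976, 0.4702), |rvec| = θ = 0.67552 rad = 38.705°
Rodrigues: sinθ=0.62531, 1−cosθ=0.21962; R = I + sinθ·[k]× + (1−cosθ)·[k]×²:
    [+0.88901 -0.41293 +0.19786]
    [+0.45756 +0.78496 -0.41770]
    [+0.01717 +0.46187 +0.88678]
t = (0.1559, 0.0064, 0.7066) m
M0: Pc = R·M0+t = (-0.00619, +0.04716, +0.76197); u = 435.3·(-0.00619)/0.76197 + 327.4 = 323.8628, v = 579.7·(+0.04716)/0.76197 + 223.5 = 259.3802
M1: Pc = R·M1+t = (+0.21517, +0.16109, +0.76624); u = 435.3·(+0.21517)/0.76624 + 327.4 = 449.6391, v = 579.7·(+0.16109)/0.76624 + 223.5 = 345.3762
M2: Pc = R·M2+t = (+0.31799, -0.03436, +0.65123); u = 435.3·(+0.31799)/0.65123 + 327.4 = 539.9528, v = 579.7·(-0.03436)/0.65123 + 223.5 = 192.9130
M3: Pc = R·M3+t = (+0.09663, -0.14829, +0.64696); u = 435.3·(+0.09663)/0.64696 + 327.4 = 392.4149, v = 579.7·(-0.14829)/0.64696 + 223.5 = 90.6227

c0=(323.86, 259.38) c1=(449.64, 345.38) c2=(539.95, 192.91) c3=(392.41, 90.62)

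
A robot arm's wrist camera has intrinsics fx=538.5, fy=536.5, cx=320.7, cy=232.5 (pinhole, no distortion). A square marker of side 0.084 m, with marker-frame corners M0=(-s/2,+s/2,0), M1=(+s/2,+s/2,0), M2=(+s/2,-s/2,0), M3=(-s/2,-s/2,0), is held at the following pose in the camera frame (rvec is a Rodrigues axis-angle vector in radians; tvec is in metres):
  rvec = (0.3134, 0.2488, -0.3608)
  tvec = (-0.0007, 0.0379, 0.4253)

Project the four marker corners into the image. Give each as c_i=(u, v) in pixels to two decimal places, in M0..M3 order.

Intrinsics K: fx=538.5, fy=536.5, cx=320.7, cy=232.5
Marker side s = 0.084 m; corners in marker frame (Z=0):
  M0 = (-0.0420, +0.0420, 0)
  M1 = (+0.0420, +0.0420, 0)
  M2 = (+0.0420, -0.0420, 0)
  M3 = (-0.0420, -0.0420, 0)
rvec = (0.3134, 0.2488, -0.3608), |rvec| = θ = 0.53879 rad = 30.871°
Rodrigues: sinθ=0.51310, 1−cosθ=0.14167; R = I + sinθ·[k]× + (1−cosθ)·[k]×²:
    [+0.90626 +0.38165 +0.18175]
    [-0.30554 +0.88854 -0.34226]
    [-0.29212 +0.25465 +0.92186]
t = (-0.0007, 0.0379, 0.4253) m
M0: Pc = R·M0+t = (-0.02273, +0.08805, +0.44826); u = 538.5·(-0.02273)/0.44826 + 320.7 = 293.3899, v = 536.5·(+0.08805)/0.44826 + 232.5 = 337.8833
M1: Pc = R·M1+t = (+0.05339, +0.06239, +0.42373); u = 538.5·(+0.05339)/0.42373 + 320.7 = 388.5544, v = 536.5·(+0.06239)/0.42373 + 232.5 = 311.4897
M2: Pc = R·M2+t = (+0.02133, -0.01225, +0.40234); u = 538.5·(+0.02133)/0.40234 + 320.7 = 349.2539, v = 536.5·(-0.01225)/0.40234 + 232.5 = 216.1633
M3: Pc = R·M3+t = (-0.05479, +0.01341, +0.42687); u = 538.5·(-0.05479)/0.42687 + 320.7 = 251.5798, v = 536.5·(+0.01341)/0.42687 + 232.5 = 249.3591

c0=(293.39, 337.88) c1=(388.55, 311.49) c2=(349.25, 216.16) c3=(251.58, 249.36)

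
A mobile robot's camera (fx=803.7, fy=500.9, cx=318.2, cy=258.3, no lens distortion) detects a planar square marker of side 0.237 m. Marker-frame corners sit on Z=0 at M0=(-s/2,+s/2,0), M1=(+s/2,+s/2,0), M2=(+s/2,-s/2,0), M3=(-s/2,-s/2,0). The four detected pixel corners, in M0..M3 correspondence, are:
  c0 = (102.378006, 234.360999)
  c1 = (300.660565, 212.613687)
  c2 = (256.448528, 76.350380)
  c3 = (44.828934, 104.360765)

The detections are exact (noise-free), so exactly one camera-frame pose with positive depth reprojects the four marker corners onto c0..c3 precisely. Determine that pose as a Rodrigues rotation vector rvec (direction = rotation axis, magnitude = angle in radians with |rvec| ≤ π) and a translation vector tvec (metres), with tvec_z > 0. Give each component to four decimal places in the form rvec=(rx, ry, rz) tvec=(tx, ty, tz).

rvec=(0.2907, 0.1017, -0.1788) tvec=(-0.1583, -0.1755, 0.8904)

Intrinsics K: fx=803.7, fy=500.9, cx=318.2, cy=258.3
Marker side s = 0.237 m; corners in marker frame (Z=0):
  M0 = (-0.1185, +0.1185, 0)
  M1 = (+0.1185, +0.1185, 0)
  M2 = (+0.1185, -0.1185, 0)
  M3 = (-0.1185, -0.1185, 0)
Detected image corners:
  c0 = (102.378006, 234.360999) px
  c1 = (300.660565, 212.613687) px
  c2 = (256.448528, 76.350380) px
  c3 = (44.828934, 104.360765) px
Planar DLT: solve 8×8 A·h = b for H (H[2,2]=1):
  H  [+838.97291 +269.65049 +175.30393]
  H  [-126.56234 +610.08362 +159.57012]
  H  [-0.14066 +0.30950 +1.00000]
B = K⁻¹H; ‖b₁‖=1.123080, ‖b₂‖=1.123080; λ = 2/(‖b₁‖+‖b₂‖) = 0.890409, sign → tz>0 ⇒ λ=+0.890409
r₁ = λ·B[:,0] = (+0.97907,-0.16039,-0.12525); r₂ = λ·B[:,1] = (+0.18964,+0.94239,+0.27558)
r₃ = r₁×r₂ = (+0.07383,-0.29356,+0.95308); SVD([r₁ r₂ r₃]) → R = UVᵀ:
  R  [+0.97907 +0.18964 +0.07383]
  R  [-0.16039 +0.94239 -0.29356]
  R  [-0.12525 +0.27558 +0.95308]
t = (-0.15831, -0.17550, +0.89041) m
tr R = 2.874548; θ = arccos((tr R − 1)/2) = 0.356071 rad = 20.401°
axis k = ((R−Rᵀ)₃₂, (R−Rᵀ)₁₃, (R−Rᵀ)₂₁) / (2 sinθ) = (+0.816335, +0.285543, -0.502058)
rvec = θ·k = (+0.290673, +0.101673, -0.178768)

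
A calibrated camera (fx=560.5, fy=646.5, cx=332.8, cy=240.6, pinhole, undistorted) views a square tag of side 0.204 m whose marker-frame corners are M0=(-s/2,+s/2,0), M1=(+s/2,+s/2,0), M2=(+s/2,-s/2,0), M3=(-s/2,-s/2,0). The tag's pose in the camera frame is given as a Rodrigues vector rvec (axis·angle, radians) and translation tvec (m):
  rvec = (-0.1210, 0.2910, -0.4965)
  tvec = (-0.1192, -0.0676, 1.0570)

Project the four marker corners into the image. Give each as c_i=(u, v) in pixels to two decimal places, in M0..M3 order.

c0=(249.11, 283.76) c1=(339.67, 222.70) c2=(290.32, 113.75) c3=(205.09, 177.68)

Intrinsics K: fx=560.5, fy=646.5, cx=332.8, cy=240.6
Marker side s = 0.204 m; corners in marker frame (Z=0):
  M0 = (-0.1020, +0.1020, 0)
  M1 = (+0.1020, +0.1020, 0)
  M2 = (+0.1020, -0.1020, 0)
  M3 = (-0.1020, -0.1020, 0)
rvec = (-0.1210, 0.2910, -0.4965), |rvec| = θ = 0.58808 rad = 33.694°
Rodrigues: sinθ=0.55476, 1−cosθ=0.16799; R = I + sinθ·[k]× + (1−cosθ)·[k]×²:
    [+0.83912 +0.45127 +0.30370]
    [-0.48548 +0.87314 +0.04396]
    [-0.24533 -0.18433 +0.95175]
t = (-0.1192, -0.0676, 1.0570) m
M0: Pc = R·M0+t = (-0.15876, +0.07098, +1.06322); u = 560.5·(-0.15876)/1.06322 + 332.8 = 249.1059, v = 646.5·(+0.07098)/1.06322 + 240.6 = 283.7595
M1: Pc = R·M1+t = (+0.01242, -0.02806, +1.01317); u = 560.5·(+0.01242)/1.01317 + 332.8 = 339.6708, v = 646.5·(-0.02806)/1.01317 + 240.6 = 222.6964
M2: Pc = R·M2+t = (-0.07964, -0.20618, +1.05078); u = 560.5·(-0.07964)/1.05078 + 332.8 = 290.3194, v = 646.5·(-0.20618)/1.05078 + 240.6 = 113.7464
M3: Pc = R·M3+t = (-0.25082, -0.10714, +1.10083); u = 560.5·(-0.25082)/1.10083 + 332.8 = 205.0917, v = 646.5·(-0.10714)/1.10083 + 240.6 = 177.6769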